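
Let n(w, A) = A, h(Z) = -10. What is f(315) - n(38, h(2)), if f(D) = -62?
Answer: -52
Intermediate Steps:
f(315) - n(38, h(2)) = -62 - 1*(-10) = -62 + 10 = -52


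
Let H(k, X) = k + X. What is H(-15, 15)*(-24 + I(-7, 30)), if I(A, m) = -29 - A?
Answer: 0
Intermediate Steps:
H(k, X) = X + k
H(-15, 15)*(-24 + I(-7, 30)) = (15 - 15)*(-24 + (-29 - 1*(-7))) = 0*(-24 + (-29 + 7)) = 0*(-24 - 22) = 0*(-46) = 0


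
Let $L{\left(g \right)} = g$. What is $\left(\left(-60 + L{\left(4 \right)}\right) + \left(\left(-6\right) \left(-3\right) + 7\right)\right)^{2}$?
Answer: $961$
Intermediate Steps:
$\left(\left(-60 + L{\left(4 \right)}\right) + \left(\left(-6\right) \left(-3\right) + 7\right)\right)^{2} = \left(\left(-60 + 4\right) + \left(\left(-6\right) \left(-3\right) + 7\right)\right)^{2} = \left(-56 + \left(18 + 7\right)\right)^{2} = \left(-56 + 25\right)^{2} = \left(-31\right)^{2} = 961$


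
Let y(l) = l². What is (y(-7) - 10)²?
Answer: 1521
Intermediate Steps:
(y(-7) - 10)² = ((-7)² - 10)² = (49 - 10)² = 39² = 1521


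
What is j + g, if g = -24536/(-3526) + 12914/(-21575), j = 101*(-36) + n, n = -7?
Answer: -138325874457/38036725 ≈ -3636.6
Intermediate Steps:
j = -3643 (j = 101*(-36) - 7 = -3636 - 7 = -3643)
g = 241914718/38036725 (g = -24536*(-1/3526) + 12914*(-1/21575) = 12268/1763 - 12914/21575 = 241914718/38036725 ≈ 6.3600)
j + g = -3643 + 241914718/38036725 = -138325874457/38036725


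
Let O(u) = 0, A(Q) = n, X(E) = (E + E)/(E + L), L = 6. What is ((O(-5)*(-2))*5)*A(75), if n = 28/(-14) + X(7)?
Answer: 0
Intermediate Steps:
X(E) = 2*E/(6 + E) (X(E) = (E + E)/(E + 6) = (2*E)/(6 + E) = 2*E/(6 + E))
n = -12/13 (n = 28/(-14) + 2*7/(6 + 7) = 28*(-1/14) + 2*7/13 = -2 + 2*7*(1/13) = -2 + 14/13 = -12/13 ≈ -0.92308)
A(Q) = -12/13
((O(-5)*(-2))*5)*A(75) = ((0*(-2))*5)*(-12/13) = (0*5)*(-12/13) = 0*(-12/13) = 0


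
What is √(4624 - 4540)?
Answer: 2*√21 ≈ 9.1651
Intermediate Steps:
√(4624 - 4540) = √84 = 2*√21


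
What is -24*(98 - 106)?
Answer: 192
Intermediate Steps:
-24*(98 - 106) = -24*(-8) = 192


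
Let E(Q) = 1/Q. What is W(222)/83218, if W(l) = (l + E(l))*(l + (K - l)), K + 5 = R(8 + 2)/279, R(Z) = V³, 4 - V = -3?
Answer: -12961955/1288589121 ≈ -0.010059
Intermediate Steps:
V = 7 (V = 4 - 1*(-3) = 4 + 3 = 7)
R(Z) = 343 (R(Z) = 7³ = 343)
K = -1052/279 (K = -5 + 343/279 = -1052/279 ≈ -3.7706)
W(l) = -1052*l/279 - 1052/(279*l) (W(l) = (l + 1/l)*(l + (-1052/279 - l)) = (l + 1/l)*(-1052/279) = -1052*l/279 - 1052/(279*l))
W(222)/83218 = ((1052/279)*(-1 - 1*222²)/222)/83218 = ((1052/279)*(1/222)*(-1 - 1*49284))*(1/83218) = ((1052/279)*(1/222)*(-1 - 49284))*(1/83218) = ((1052/279)*(1/222)*(-49285))*(1/83218) = -25923910/30969*1/83218 = -12961955/1288589121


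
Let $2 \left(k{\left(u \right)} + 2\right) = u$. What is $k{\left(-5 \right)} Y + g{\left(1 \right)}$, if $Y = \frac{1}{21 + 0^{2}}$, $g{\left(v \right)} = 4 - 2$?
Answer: $\frac{25}{14} \approx 1.7857$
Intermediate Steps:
$k{\left(u \right)} = -2 + \frac{u}{2}$
$g{\left(v \right)} = 2$
$Y = \frac{1}{21}$ ($Y = \frac{1}{21 + 0} = \frac{1}{21} \approx 0.047619$)
$k{\left(-5 \right)} Y + g{\left(1 \right)} = \left(-2 + \frac{1}{2} \left(-5\right)\right) \frac{1}{21} + 2 = \left(-2 - \frac{5}{2}\right) \frac{1}{21} + 2 = \left(- \frac{9}{2}\right) \frac{1}{21} + 2 = - \frac{3}{14} + 2 = \frac{25}{14}$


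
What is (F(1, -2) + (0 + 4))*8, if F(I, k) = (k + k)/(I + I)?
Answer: 16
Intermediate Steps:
F(I, k) = k/I (F(I, k) = (2*k)/((2*I)) = (2*k)*(1/(2*I)) = k/I)
(F(1, -2) + (0 + 4))*8 = (-2/1 + (0 + 4))*8 = (-2*1 + 4)*8 = (-2 + 4)*8 = 2*8 = 16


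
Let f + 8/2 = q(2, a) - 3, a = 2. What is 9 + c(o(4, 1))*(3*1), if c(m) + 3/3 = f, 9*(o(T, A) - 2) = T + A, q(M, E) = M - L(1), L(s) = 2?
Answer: -15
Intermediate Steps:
q(M, E) = -2 + M (q(M, E) = M - 1*2 = M - 2 = -2 + M)
f = -7 (f = -4 + ((-2 + 2) - 3) = -4 + (0 - 3) = -4 - 3 = -7)
o(T, A) = 2 + A/9 + T/9 (o(T, A) = 2 + (T + A)/9 = 2 + (A + T)/9 = 2 + (A/9 + T/9) = 2 + A/9 + T/9)
c(m) = -8 (c(m) = -1 - 7 = -8)
9 + c(o(4, 1))*(3*1) = 9 - 24 = -15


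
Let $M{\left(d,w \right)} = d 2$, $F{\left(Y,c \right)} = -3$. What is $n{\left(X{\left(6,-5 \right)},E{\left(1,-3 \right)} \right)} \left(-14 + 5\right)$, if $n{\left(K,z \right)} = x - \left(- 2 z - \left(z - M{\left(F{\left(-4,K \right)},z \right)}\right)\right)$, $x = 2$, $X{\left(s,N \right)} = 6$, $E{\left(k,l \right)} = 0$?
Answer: $-72$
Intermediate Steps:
$M{\left(d,w \right)} = 2 d$
$n{\left(K,z \right)} = 8 + 3 z$ ($n{\left(K,z \right)} = 2 - \left(- 2 z - \left(6 + z\right)\right) = 2 - \left(-6 - 3 z\right) = 2 + \left(6 + 3 z\right) = 8 + 3 z$)
$n{\left(X{\left(6,-5 \right)},E{\left(1,-3 \right)} \right)} \left(-14 + 5\right) = \left(8 + 3 \cdot 0\right) \left(-14 + 5\right) = \left(8 + 0\right) \left(-9\right) = 8 \left(-9\right) = -72$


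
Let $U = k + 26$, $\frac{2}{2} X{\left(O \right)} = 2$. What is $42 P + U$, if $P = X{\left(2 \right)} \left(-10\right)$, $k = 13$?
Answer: $-801$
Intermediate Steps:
$X{\left(O \right)} = 2$
$P = -20$ ($P = 2 \left(-10\right) = -20$)
$U = 39$ ($U = 13 + 26 = 39$)
$42 P + U = 42 \left(-20\right) + 39 = -840 + 39 = -801$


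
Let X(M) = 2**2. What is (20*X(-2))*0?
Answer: 0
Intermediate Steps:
X(M) = 4
(20*X(-2))*0 = (20*4)*0 = 80*0 = 0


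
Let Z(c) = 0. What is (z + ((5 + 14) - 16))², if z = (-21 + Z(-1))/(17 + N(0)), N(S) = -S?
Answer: 900/289 ≈ 3.1142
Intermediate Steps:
z = -21/17 (z = (-21 + 0)/(17 - 1*0) = -21/(17 + 0) = -21/17 ≈ -1.2353)
(z + ((5 + 14) - 16))² = (-21/17 + ((5 + 14) - 16))² = (-21/17 + (19 - 16))² = (-21/17 + 3)² = (30/17)² = 900/289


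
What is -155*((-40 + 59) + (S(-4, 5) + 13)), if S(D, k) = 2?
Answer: -5270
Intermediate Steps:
-155*((-40 + 59) + (S(-4, 5) + 13)) = -155*((-40 + 59) + (2 + 13)) = -155*(19 + 15) = -155*34 = -5270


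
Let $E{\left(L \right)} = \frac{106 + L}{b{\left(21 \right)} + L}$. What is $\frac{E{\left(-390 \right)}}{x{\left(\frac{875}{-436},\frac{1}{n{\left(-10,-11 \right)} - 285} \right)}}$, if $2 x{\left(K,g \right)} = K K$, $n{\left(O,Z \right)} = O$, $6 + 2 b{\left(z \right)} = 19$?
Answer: $\frac{215949056}{587234375} \approx 0.36774$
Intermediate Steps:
$b{\left(z \right)} = \frac{13}{2}$ ($b{\left(z \right)} = -3 + \frac{1}{2} \cdot 19 = -3 + \frac{19}{2} = \frac{13}{2}$)
$E{\left(L \right)} = \frac{106 + L}{\frac{13}{2} + L}$
$x{\left(K,g \right)} = \frac{K^{2}}{2}$ ($x{\left(K,g \right)} = \frac{K K}{2} = \frac{K^{2}}{2}$)
$\frac{E{\left(-390 \right)}}{x{\left(\frac{875}{-436},\frac{1}{n{\left(-10,-11 \right)} - 285} \right)}} = \frac{2 \frac{1}{13 + 2 \left(-390\right)} \left(106 - 390\right)}{\frac{1}{2} \left(\frac{875}{-436}\right)^{2}} = \frac{2 \frac{1}{13 - 780} \left(-284\right)}{\frac{1}{2} \left(875 \left(- \frac{1}{436}\right)\right)^{2}} = \frac{2 \frac{1}{-767} \left(-284\right)}{\frac{1}{2} \left(- \frac{875}{436}\right)^{2}} = \frac{2 \left(- \frac{1}{767}\right) \left(-284\right)}{\frac{1}{2} \cdot \frac{765625}{190096}} = \frac{568}{767 \cdot \frac{765625}{380192}} = \frac{568}{767} \cdot \frac{380192}{765625} = \frac{215949056}{587234375}$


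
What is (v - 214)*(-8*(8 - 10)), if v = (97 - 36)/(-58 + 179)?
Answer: -413328/121 ≈ -3415.9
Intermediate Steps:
v = 61/121 ≈ 0.50413
(v - 214)*(-8*(8 - 10)) = (61/121 - 214)*(-8*(8 - 10)) = -(-206664)*(-2)/121 = -25833/121*16 = -413328/121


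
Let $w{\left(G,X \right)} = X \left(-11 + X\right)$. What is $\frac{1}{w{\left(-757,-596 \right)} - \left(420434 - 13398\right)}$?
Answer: $- \frac{1}{45264} \approx -2.2093 \cdot 10^{-5}$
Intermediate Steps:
$\frac{1}{w{\left(-757,-596 \right)} - \left(420434 - 13398\right)} = \frac{1}{- 596 \left(-11 - 596\right) - \left(420434 - 13398\right)} = \frac{1}{\left(-596\right) \left(-607\right) - 407036} = \frac{1}{361772 - 407036} = \frac{1}{-45264} = - \frac{1}{45264}$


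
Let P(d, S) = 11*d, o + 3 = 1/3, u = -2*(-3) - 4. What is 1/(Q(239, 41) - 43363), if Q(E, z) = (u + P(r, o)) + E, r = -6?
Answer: -1/43188 ≈ -2.3155e-5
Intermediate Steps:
u = 2 (u = 6 - 4 = 2)
o = -8/3 (o = -3 + 1/3 = -8/3 ≈ -2.6667)
Q(E, z) = -64 + E (Q(E, z) = (2 + 11*(-6)) + E = (2 - 66) + E = -64 + E)
1/(Q(239, 41) - 43363) = 1/((-64 + 239) - 43363) = 1/(175 - 43363) = 1/(-43188) = -1/43188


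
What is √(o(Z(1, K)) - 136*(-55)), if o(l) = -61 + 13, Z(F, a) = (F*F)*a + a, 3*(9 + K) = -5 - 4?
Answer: 2*√1858 ≈ 86.209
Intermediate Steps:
K = -12 (K = -9 + (-5 - 4)/3 = -9 + (⅓)*(-9) = -9 - 3 = -12)
Z(F, a) = a + a*F² (Z(F, a) = F²*a + a = a*F² + a = a + a*F²)
o(l) = -48
√(o(Z(1, K)) - 136*(-55)) = √(-48 - 136*(-55)) = √(-48 + 7480) = √7432 = 2*√1858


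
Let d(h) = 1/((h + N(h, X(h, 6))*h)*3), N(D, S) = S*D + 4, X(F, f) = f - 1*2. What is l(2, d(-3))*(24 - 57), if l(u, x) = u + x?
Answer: -1397/21 ≈ -66.524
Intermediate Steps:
X(F, f) = -2 + f (X(F, f) = f - 2 = -2 + f)
N(D, S) = 4 + D*S (N(D, S) = D*S + 4 = 4 + D*S)
d(h) = 1/(3*(h + h*(4 + 4*h))) (d(h) = 1/((h + (4 + h*(-2 + 6))*h)*3) = (1/3)/(h + (4 + h*4)*h) = (1/3)/(h + (4 + 4*h)*h) = (1/3)/(h + h*(4 + 4*h)) = 1/(3*(h + h*(4 + 4*h))))
l(2, d(-3))*(24 - 57) = (2 + (1/3)/(-3*(5 + 4*(-3))))*(24 - 57) = (2 + (1/3)*(-1/3)/(5 - 12))*(-33) = (2 + (1/3)*(-1/3)/(-7))*(-33) = (2 + (1/3)*(-1/3)*(-1/7))*(-33) = (2 + 1/63)*(-33) = (127/63)*(-33) = -1397/21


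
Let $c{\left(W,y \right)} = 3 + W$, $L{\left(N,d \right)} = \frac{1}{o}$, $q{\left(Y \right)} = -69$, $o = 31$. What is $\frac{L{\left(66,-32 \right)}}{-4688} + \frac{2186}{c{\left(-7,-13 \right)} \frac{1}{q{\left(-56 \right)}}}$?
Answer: $\frac{5480100887}{145328} \approx 37709.0$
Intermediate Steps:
$L{\left(N,d \right)} = \frac{1}{31}$
$\frac{L{\left(66,-32 \right)}}{-4688} + \frac{2186}{c{\left(-7,-13 \right)} \frac{1}{q{\left(-56 \right)}}} = \frac{1}{31 \left(-4688\right)} + \frac{2186}{\left(3 - 7\right) \frac{1}{-69}} = \frac{1}{31} \left(- \frac{1}{4688}\right) + \frac{2186}{\left(-4\right) \left(- \frac{1}{69}\right)} = - \frac{1}{145328} + \frac{2186}{\frac{4}{69}} = - \frac{1}{145328} + 2186 \cdot \frac{69}{4} = - \frac{1}{145328} + \frac{75417}{2} = \frac{5480100887}{145328}$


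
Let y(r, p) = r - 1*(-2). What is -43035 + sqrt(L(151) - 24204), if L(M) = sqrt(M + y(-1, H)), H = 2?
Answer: -43035 + I*sqrt(24204 - 2*sqrt(38)) ≈ -43035.0 + 155.54*I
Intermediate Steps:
y(r, p) = 2 + r (y(r, p) = r + 2 = 2 + r)
L(M) = sqrt(1 + M) (L(M) = sqrt(M + (2 - 1)) = sqrt(M + 1) = sqrt(1 + M))
-43035 + sqrt(L(151) - 24204) = -43035 + sqrt(sqrt(1 + 151) - 24204) = -43035 + sqrt(sqrt(152) - 24204) = -43035 + sqrt(2*sqrt(38) - 24204) = -43035 + sqrt(-24204 + 2*sqrt(38))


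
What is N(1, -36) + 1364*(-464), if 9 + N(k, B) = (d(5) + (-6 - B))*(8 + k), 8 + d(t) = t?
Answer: -632662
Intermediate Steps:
d(t) = -8 + t
N(k, B) = -9 + (-9 - B)*(8 + k) (N(k, B) = -9 + ((-8 + 5) + (-6 - B))*(8 + k) = -9 + (-3 + (-6 - B))*(8 + k) = -9 + (-9 - B)*(8 + k))
N(1, -36) + 1364*(-464) = (-81 - 9*1 - 8*(-36) - 1*(-36)*1) + 1364*(-464) = (-81 - 9 + 288 + 36) - 632896 = 234 - 632896 = -632662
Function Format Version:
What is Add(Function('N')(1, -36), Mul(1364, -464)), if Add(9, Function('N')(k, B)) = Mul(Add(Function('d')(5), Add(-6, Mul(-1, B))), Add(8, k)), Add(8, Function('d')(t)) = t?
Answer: -632662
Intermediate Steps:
Function('d')(t) = Add(-8, t)
Function('N')(k, B) = Add(-9, Mul(Add(-9, Mul(-1, B)), Add(8, k))) (Function('N')(k, B) = Add(-9, Mul(Add(Add(-8, 5), Add(-6, Mul(-1, B))), Add(8, k))) = Add(-9, Mul(Add(-3, Add(-6, Mul(-1, B))), Add(8, k))) = Add(-9, Mul(Add(-9, Mul(-1, B)), Add(8, k))))
Add(Function('N')(1, -36), Mul(1364, -464)) = Add(Add(-81, Mul(-9, 1), Mul(-8, -36), Mul(-1, -36, 1)), Mul(1364, -464)) = Add(Add(-81, -9, 288, 36), -632896) = Add(234, -632896) = -632662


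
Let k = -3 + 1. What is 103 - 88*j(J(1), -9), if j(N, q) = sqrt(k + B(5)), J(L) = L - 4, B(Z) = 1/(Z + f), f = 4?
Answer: 103 - 88*I*sqrt(17)/3 ≈ 103.0 - 120.94*I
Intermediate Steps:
k = -2
B(Z) = 1/(4 + Z) (B(Z) = 1/(Z + 4) = 1/(4 + Z))
J(L) = -4 + L
j(N, q) = I*sqrt(17)/3 (j(N, q) = sqrt(-2 + 1/(4 + 5)) = sqrt(-2 + 1/9) = sqrt(-17/9) = I*sqrt(17)/3)
103 - 88*j(J(1), -9) = 103 - 88*I*sqrt(17)/3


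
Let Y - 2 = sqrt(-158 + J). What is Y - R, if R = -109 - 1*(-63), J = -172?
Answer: 48 + I*sqrt(330) ≈ 48.0 + 18.166*I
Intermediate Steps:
Y = 2 + I*sqrt(330) (Y = 2 + sqrt(-158 - 172) = 2 + sqrt(-330) = 2 + I*sqrt(330) ≈ 2.0 + 18.166*I)
R = -46 (R = -109 + 63 = -46)
Y - R = (2 + I*sqrt(330)) - 1*(-46) = (2 + I*sqrt(330)) + 46 = 48 + I*sqrt(330)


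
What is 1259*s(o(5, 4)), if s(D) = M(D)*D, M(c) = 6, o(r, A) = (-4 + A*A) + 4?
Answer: 120864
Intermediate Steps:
o(r, A) = A² (o(r, A) = (-4 + A²) + 4 = A²)
s(D) = 6*D
1259*s(o(5, 4)) = 1259*(6*4²) = 1259*(6*16) = 1259*96 = 120864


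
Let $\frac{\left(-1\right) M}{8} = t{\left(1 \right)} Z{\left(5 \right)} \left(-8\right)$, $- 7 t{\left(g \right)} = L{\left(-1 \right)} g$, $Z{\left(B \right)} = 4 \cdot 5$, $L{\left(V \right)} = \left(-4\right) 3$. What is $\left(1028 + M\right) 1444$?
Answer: $\frac{32570864}{7} \approx 4.653 \cdot 10^{6}$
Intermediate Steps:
$L{\left(V \right)} = -12$
$Z{\left(B \right)} = 20$
$t{\left(g \right)} = \frac{12 g}{7}$ ($t{\left(g \right)} = - \frac{\left(-12\right) g}{7} = \frac{12 g}{7}$)
$M = \frac{15360}{7}$ ($M = - 8 \cdot \frac{12}{7} \cdot 1 \cdot 20 \left(-8\right) = - 8 \cdot \frac{12}{7} \cdot 20 \left(-8\right) = - 8 \cdot \frac{240}{7} \left(-8\right) = \left(-8\right) \left(- \frac{1920}{7}\right) = \frac{15360}{7} \approx 2194.3$)
$\left(1028 + M\right) 1444 = \left(1028 + \frac{15360}{7}\right) 1444 = \frac{22556}{7} \cdot 1444 = \frac{32570864}{7}$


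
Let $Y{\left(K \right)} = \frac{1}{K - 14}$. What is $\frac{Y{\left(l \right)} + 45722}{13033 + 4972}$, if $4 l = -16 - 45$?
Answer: $\frac{1069894}{421317} \approx 2.5394$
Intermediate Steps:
$l = - \frac{61}{4}$ ($l = \frac{-16 - 45}{4} = \frac{1}{4} \left(-61\right) = - \frac{61}{4} \approx -15.25$)
$Y{\left(K \right)} = \frac{1}{-14 + K}$
$\frac{Y{\left(l \right)} + 45722}{13033 + 4972} = \frac{\frac{1}{-14 - \frac{61}{4}} + 45722}{13033 + 4972} = \frac{\frac{1}{- \frac{117}{4}} + 45722}{18005} = \left(- \frac{4}{117} + 45722\right) \frac{1}{18005} = \frac{5349470}{117} \cdot \frac{1}{18005} = \frac{1069894}{421317}$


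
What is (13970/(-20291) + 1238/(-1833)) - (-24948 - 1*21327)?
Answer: 1721073996557/37193403 ≈ 46274.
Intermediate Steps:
(13970/(-20291) + 1238/(-1833)) - (-24948 - 1*21327) = (13970*(-1/20291) + 1238*(-1/1833)) - (-24948 - 21327) = (-13970/20291 - 1238/1833) - 1*(-46275) = -50727268/37193403 + 46275 = 1721073996557/37193403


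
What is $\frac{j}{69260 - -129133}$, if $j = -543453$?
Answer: $- \frac{181151}{66131} \approx -2.7393$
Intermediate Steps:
$\frac{j}{69260 - -129133} = - \frac{543453}{69260 - -129133} = - \frac{543453}{69260 + 129133} = - \frac{543453}{198393} = \left(-543453\right) \frac{1}{198393} = - \frac{181151}{66131}$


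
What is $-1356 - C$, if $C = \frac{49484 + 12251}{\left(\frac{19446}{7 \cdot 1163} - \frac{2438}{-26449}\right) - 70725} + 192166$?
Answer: $- \frac{420993197179198953}{2175437914859} \approx -1.9352 \cdot 10^{5}$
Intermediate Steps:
$C = \frac{418043303366650149}{2175437914859}$ ($C = \frac{61735}{\left(\frac{19446}{8141} - - \frac{2438}{26449}\right) - 70725} + 192166 = \frac{61735}{\left(19446 \cdot \frac{1}{8141} + \frac{2438}{26449}\right) - 70725} + 192166 = \frac{61735}{\left(\frac{2778}{1163} + \frac{2438}{26449}\right) - 70725} + 192166 = \frac{61735}{\frac{76310716}{30760187} - 70725} + 192166 = \frac{61735}{- \frac{2175437914859}{30760187}} + 192166 = 61735 \left(- \frac{30760187}{2175437914859}\right) + 192166 = - \frac{1898980144445}{2175437914859} + 192166 = \frac{418043303366650149}{2175437914859} \approx 1.9217 \cdot 10^{5}$)
$-1356 - C = -1356 - \frac{418043303366650149}{2175437914859} = - \frac{420993197179198953}{2175437914859}$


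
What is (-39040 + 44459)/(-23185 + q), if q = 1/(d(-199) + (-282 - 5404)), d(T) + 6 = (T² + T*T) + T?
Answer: -397272309/1699715534 ≈ -0.23373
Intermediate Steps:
d(T) = -6 + T + 2*T² (d(T) = -6 + ((T² + T*T) + T) = -6 + ((T² + T²) + T) = -6 + (2*T² + T) = -6 + (T + 2*T²) = -6 + T + 2*T²)
q = 1/73311 (q = 1/((-6 - 199 + 2*(-199)²) + (-282 - 5404)) = 1/((-6 - 199 + 2*39601) - 5686) = 1/((-6 - 199 + 79202) - 5686) = 1/(78997 - 5686) = 1/73311 ≈ 1.3641e-5)
(-39040 + 44459)/(-23185 + q) = (-39040 + 44459)/(-23185 + 1/73311) = 5419/(-1699715534/73311) = 5419*(-73311/1699715534) = -397272309/1699715534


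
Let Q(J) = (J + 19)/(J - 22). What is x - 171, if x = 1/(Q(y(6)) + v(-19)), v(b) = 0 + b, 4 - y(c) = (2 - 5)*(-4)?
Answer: -99381/581 ≈ -171.05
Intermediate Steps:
y(c) = -8 (y(c) = 4 - (2 - 5)*(-4) = 4 - (-3)*(-4) = 4 - 1*12 = 4 - 12 = -8)
v(b) = b
Q(J) = (19 + J)/(-22 + J)
x = -30/581 (x = 1/((19 - 8)/(-22 - 8) - 19) = 1/(11/(-30) - 19) = 1/(-1/30*11 - 19) = 1/(-11/30 - 19) = 1/(-581/30) = -30/581 ≈ -0.051635)
x - 171 = -30/581 - 171 = -99381/581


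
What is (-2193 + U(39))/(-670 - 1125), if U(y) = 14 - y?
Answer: 2218/1795 ≈ 1.2357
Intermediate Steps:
(-2193 + U(39))/(-670 - 1125) = (-2193 + (14 - 1*39))/(-670 - 1125) = (-2193 + (14 - 39))/(-1795) = (-2193 - 25)*(-1/1795) = -2218*(-1/1795) = 2218/1795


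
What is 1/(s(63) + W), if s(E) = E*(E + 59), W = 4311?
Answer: 1/11997 ≈ 8.3354e-5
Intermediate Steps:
s(E) = E*(59 + E)
1/(s(63) + W) = 1/(63*(59 + 63) + 4311) = 1/(63*122 + 4311) = 1/(7686 + 4311) = 1/11997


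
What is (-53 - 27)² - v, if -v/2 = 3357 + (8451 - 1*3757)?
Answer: 22502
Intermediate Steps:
v = -16102 (v = -2*(3357 + (8451 - 1*3757)) = -2*(3357 + (8451 - 3757)) = -2*(3357 + 4694) = -2*8051 = -16102)
(-53 - 27)² - v = (-53 - 27)² - 1*(-16102) = (-80)² + 16102 = 6400 + 16102 = 22502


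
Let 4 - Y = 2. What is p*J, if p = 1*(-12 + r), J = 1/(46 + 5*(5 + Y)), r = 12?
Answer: 0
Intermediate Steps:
Y = 2 (Y = 4 - 1*2 = 4 - 2 = 2)
J = 1/81 (J = 1/(46 + 5*(5 + 2)) = 1/(46 + 5*7) = 1/(46 + 35) = 1/81 ≈ 0.012346)
p = 0 (p = 1*(-12 + 12) = 1*0 = 0)
p*J = 0*(1/81) = 0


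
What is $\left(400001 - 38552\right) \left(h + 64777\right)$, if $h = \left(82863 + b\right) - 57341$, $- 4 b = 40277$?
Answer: $\frac{115995851631}{4} \approx 2.8999 \cdot 10^{10}$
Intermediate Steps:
$b = - \frac{40277}{4}$ ($b = \left(- \frac{1}{4}\right) 40277 = - \frac{40277}{4} \approx -10069.0$)
$h = \frac{61811}{4}$ ($h = \left(82863 - \frac{40277}{4}\right) - 57341 = \frac{291175}{4} - 57341 = \frac{61811}{4} \approx 15453.0$)
$\left(400001 - 38552\right) \left(h + 64777\right) = \left(400001 - 38552\right) \left(\frac{61811}{4} + 64777\right) = 361449 \cdot \frac{320919}{4} = \frac{115995851631}{4}$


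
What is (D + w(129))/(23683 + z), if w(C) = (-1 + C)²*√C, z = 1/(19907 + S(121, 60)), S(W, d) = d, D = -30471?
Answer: -28972117/22518022 + 163569664*√129/236439231 ≈ 6.5708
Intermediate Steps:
z = 1/19967 (z = 1/(19907 + 60) = 1/19967 ≈ 5.0083e-5)
w(C) = √C*(-1 + C)²
(D + w(129))/(23683 + z) = (-30471 + √129*(-1 + 129)²)/(23683 + 1/19967) = (-30471 + √129*128²)/(472878462/19967) = (-30471 + √129*16384)*(19967/472878462) = (-30471 + 16384*√129)*(19967/472878462) = -28972117/22518022 + 163569664*√129/236439231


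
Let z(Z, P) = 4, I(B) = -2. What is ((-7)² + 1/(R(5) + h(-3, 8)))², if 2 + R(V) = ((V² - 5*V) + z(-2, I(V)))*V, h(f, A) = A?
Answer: 1625625/676 ≈ 2404.8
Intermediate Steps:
R(V) = -2 + V*(4 + V² - 5*V) (R(V) = -2 + ((V² - 5*V) + 4)*V = -2 + (4 + V² - 5*V)*V = -2 + V*(4 + V² - 5*V))
((-7)² + 1/(R(5) + h(-3, 8)))² = ((-7)² + 1/((-2 + 5³ - 5*5² + 4*5) + 8))² = (49 + 1/((-2 + 125 - 5*25 + 20) + 8))² = (49 + 1/((-2 + 125 - 125 + 20) + 8))² = (49 + 1/(18 + 8))² = (49 + 1/26)² = (1275/26)² = 1625625/676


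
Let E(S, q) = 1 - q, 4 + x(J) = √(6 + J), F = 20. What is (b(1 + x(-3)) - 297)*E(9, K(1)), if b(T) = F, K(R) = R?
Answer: 0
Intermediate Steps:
x(J) = -4 + √(6 + J)
b(T) = 20
(b(1 + x(-3)) - 297)*E(9, K(1)) = (20 - 297)*(1 - 1*1) = -277*(1 - 1) = -277*0 = 0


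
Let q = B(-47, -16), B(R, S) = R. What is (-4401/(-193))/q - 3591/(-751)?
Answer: 29268810/6812321 ≈ 4.2964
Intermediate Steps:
q = -47
(-4401/(-193))/q - 3591/(-751) = -4401/(-193)/(-47) - 3591/(-751) = -4401*(-1/193)*(-1/47) - 3591*(-1/751) = (4401/193)*(-1/47) + 3591/751 = -4401/9071 + 3591/751 = 29268810/6812321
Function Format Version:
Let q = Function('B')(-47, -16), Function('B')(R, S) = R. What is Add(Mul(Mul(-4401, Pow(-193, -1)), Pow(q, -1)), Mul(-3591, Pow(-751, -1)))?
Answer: Rational(29268810, 6812321) ≈ 4.2964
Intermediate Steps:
q = -47
Add(Mul(Mul(-4401, Pow(-193, -1)), Pow(q, -1)), Mul(-3591, Pow(-751, -1))) = Add(Mul(Mul(-4401, Pow(-193, -1)), Pow(-47, -1)), Mul(-3591, Pow(-751, -1))) = Add(Mul(Mul(-4401, Rational(-1, 193)), Rational(-1, 47)), Mul(-3591, Rational(-1, 751))) = Add(Mul(Rational(4401, 193), Rational(-1, 47)), Rational(3591, 751)) = Add(Rational(-4401, 9071), Rational(3591, 751)) = Rational(29268810, 6812321)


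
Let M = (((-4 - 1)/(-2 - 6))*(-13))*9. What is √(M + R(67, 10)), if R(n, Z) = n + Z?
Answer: √62/4 ≈ 1.9685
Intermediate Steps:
R(n, Z) = Z + n
M = -585/8 (M = (-5/(-8)*(-13))*9 = (-5*(-⅛)*(-13))*9 = ((5/8)*(-13))*9 = -65/8*9 = -585/8 ≈ -73.125)
√(M + R(67, 10)) = √(-585/8 + (10 + 67)) = √(-585/8 + 77) = √(31/8) = √62/4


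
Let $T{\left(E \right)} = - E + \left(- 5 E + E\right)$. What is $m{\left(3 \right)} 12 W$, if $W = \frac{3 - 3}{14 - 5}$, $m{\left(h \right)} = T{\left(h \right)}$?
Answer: $0$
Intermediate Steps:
$T{\left(E \right)} = - 5 E$ ($T{\left(E \right)} = - E - 4 E = - 5 E$)
$m{\left(h \right)} = - 5 h$
$W = 0$ ($W = \frac{0}{9} = 0 \cdot \frac{1}{9} = 0$)
$m{\left(3 \right)} 12 W = \left(-5\right) 3 \cdot 12 \cdot 0 = \left(-15\right) 12 \cdot 0 = \left(-180\right) 0 = 0$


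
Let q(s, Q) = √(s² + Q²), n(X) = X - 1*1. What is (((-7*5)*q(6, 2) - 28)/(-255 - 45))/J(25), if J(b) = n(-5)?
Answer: -7/450 - 7*√10/180 ≈ -0.13853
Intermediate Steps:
n(X) = -1 + X (n(X) = X - 1 = -1 + X)
q(s, Q) = √(Q² + s²)
J(b) = -6 (J(b) = -1 - 5 = -6)
(((-7*5)*q(6, 2) - 28)/(-255 - 45))/J(25) = (((-7*5)*√(2² + 6²) - 28)/(-255 - 45))/(-6) = ((-35*√(4 + 36) - 28)/(-300))*(-⅙) = ((-70*√10 - 28)*(-1/300))*(-⅙) = ((-28 - 70*√10)*(-1/300))*(-⅙) = (7/75 + 7*√10/30)*(-⅙) = -7/450 - 7*√10/180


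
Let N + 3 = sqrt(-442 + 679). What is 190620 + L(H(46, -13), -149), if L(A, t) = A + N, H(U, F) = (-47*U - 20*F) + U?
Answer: 188761 + sqrt(237) ≈ 1.8878e+5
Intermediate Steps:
N = -3 + sqrt(237) (N = -3 + sqrt(-442 + 679) = -3 + sqrt(237) ≈ 12.395)
H(U, F) = -46*U - 20*F
L(A, t) = -3 + A + sqrt(237) (L(A, t) = A + (-3 + sqrt(237)) = -3 + A + sqrt(237))
190620 + L(H(46, -13), -149) = 190620 + (-3 + (-46*46 - 20*(-13)) + sqrt(237)) = 190620 + (-3 + (-2116 + 260) + sqrt(237)) = 190620 + (-3 - 1856 + sqrt(237)) = 190620 + (-1859 + sqrt(237)) = 188761 + sqrt(237)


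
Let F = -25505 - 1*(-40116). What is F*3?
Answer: 43833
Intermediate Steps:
F = 14611 (F = -25505 + 40116 = 14611)
F*3 = 14611*3 = 43833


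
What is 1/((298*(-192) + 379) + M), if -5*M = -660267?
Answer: 5/376082 ≈ 1.3295e-5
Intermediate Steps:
M = 660267/5 (M = -⅕*(-660267) = 660267/5 ≈ 1.3205e+5)
1/((298*(-192) + 379) + M) = 1/((298*(-192) + 379) + 660267/5) = 1/((-57216 + 379) + 660267/5) = 1/(-56837 + 660267/5) = 1/(376082/5) = 5/376082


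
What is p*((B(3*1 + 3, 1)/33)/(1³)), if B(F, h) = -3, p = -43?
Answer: 43/11 ≈ 3.9091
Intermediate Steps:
p*((B(3*1 + 3, 1)/33)/(1³)) = -43*(-3/33)/(1³) = -43*(-3*1/33)/1 = -(-43)/11 = -43*(-1/11) = 43/11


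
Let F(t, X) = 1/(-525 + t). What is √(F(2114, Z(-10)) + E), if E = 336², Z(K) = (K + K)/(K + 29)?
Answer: √285053482805/1589 ≈ 336.00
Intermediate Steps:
Z(K) = 2*K/(29 + K) (Z(K) = (2*K)/(29 + K) = 2*K/(29 + K))
E = 112896
√(F(2114, Z(-10)) + E) = √(1/(-525 + 2114) + 112896) = √(1/1589 + 112896) = √(179391745/1589) = √285053482805/1589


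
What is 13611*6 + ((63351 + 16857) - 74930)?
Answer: 86944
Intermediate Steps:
13611*6 + ((63351 + 16857) - 74930) = 81666 + (80208 - 74930) = 81666 + 5278 = 86944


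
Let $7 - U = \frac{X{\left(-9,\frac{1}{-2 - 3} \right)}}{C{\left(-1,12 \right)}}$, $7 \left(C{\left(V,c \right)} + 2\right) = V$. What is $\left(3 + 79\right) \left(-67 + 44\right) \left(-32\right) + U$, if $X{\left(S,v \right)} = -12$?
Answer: $\frac{301767}{5} \approx 60353.0$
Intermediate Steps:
$C{\left(V,c \right)} = -2 + \frac{V}{7}$
$U = \frac{7}{5}$ ($U = 7 - - \frac{12}{-2 + \frac{1}{7} \left(-1\right)} = 7 - - \frac{12}{-2 - \frac{1}{7}} = 7 - - \frac{12}{- \frac{15}{7}} = 7 - \left(-12\right) \left(- \frac{7}{15}\right) = 7 - \frac{28}{5} = \frac{7}{5} \approx 1.4$)
$\left(3 + 79\right) \left(-67 + 44\right) \left(-32\right) + U = \left(3 + 79\right) \left(-67 + 44\right) \left(-32\right) + \frac{7}{5} = 82 \left(-23\right) \left(-32\right) + \frac{7}{5} = \left(-1886\right) \left(-32\right) + \frac{7}{5} = 60352 + \frac{7}{5} = \frac{301767}{5}$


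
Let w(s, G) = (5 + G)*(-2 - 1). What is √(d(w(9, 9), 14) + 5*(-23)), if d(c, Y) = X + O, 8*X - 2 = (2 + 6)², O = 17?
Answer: I*√359/2 ≈ 9.4736*I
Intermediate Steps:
X = 33/4 (X = ¼ + (2 + 6)²/8 = ¼ + (⅛)*8² = ¼ + (⅛)*64 = ¼ + 8 = 33/4 ≈ 8.2500)
w(s, G) = -15 - 3*G (w(s, G) = (5 + G)*(-3) = -15 - 3*G)
d(c, Y) = 101/4 (d(c, Y) = 33/4 + 17 = 101/4)
√(d(w(9, 9), 14) + 5*(-23)) = √(101/4 + 5*(-23)) = √(101/4 - 115) = √(-359/4) = I*√359/2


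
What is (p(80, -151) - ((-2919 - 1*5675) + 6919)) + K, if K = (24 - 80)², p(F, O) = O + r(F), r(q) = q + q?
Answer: 4820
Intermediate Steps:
r(q) = 2*q
p(F, O) = O + 2*F
K = 3136 (K = (-56)² = 3136)
(p(80, -151) - ((-2919 - 1*5675) + 6919)) + K = ((-151 + 2*80) - ((-2919 - 1*5675) + 6919)) + 3136 = ((-151 + 160) - ((-2919 - 5675) + 6919)) + 3136 = (9 - (-8594 + 6919)) + 3136 = (9 - 1*(-1675)) + 3136 = (9 + 1675) + 3136 = 1684 + 3136 = 4820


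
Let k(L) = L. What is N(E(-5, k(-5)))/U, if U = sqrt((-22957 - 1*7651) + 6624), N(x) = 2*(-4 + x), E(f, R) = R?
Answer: 9*I*sqrt(1499)/2998 ≈ 0.11623*I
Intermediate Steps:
N(x) = -8 + 2*x
U = 4*I*sqrt(1499) (U = sqrt((-22957 - 7651) + 6624) = sqrt(-30608 + 6624) = sqrt(-23984) = 4*I*sqrt(1499) ≈ 154.87*I)
N(E(-5, k(-5)))/U = (-8 + 2*(-5))/((4*I*sqrt(1499))) = (-8 - 10)*(-I*sqrt(1499)/5996) = -(-9)*I*sqrt(1499)/2998 = 9*I*sqrt(1499)/2998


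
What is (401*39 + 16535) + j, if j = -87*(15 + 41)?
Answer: 27302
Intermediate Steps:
j = -4872 (j = -87*56 = -4872)
(401*39 + 16535) + j = (401*39 + 16535) - 4872 = (15639 + 16535) - 4872 = 32174 - 4872 = 27302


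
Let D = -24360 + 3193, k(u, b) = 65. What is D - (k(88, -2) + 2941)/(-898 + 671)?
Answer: -4801903/227 ≈ -21154.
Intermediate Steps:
D = -21167
D - (k(88, -2) + 2941)/(-898 + 671) = -21167 - (65 + 2941)/(-898 + 671) = -21167 - 3006/(-227) = -21167 - 3006*(-1)/227 = -21167 - 1*(-3006/227) = -21167 + 3006/227 = -4801903/227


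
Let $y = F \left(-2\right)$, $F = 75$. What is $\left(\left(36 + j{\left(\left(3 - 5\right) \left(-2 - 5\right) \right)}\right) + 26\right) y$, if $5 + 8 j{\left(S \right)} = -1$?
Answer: $- \frac{18375}{2} \approx -9187.5$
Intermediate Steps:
$j{\left(S \right)} = - \frac{3}{4}$ ($j{\left(S \right)} = - \frac{5}{8} + \frac{1}{8} \left(-1\right) = - \frac{5}{8} - \frac{1}{8} = - \frac{3}{4}$)
$y = -150$ ($y = 75 \left(-2\right) = -150$)
$\left(\left(36 + j{\left(\left(3 - 5\right) \left(-2 - 5\right) \right)}\right) + 26\right) y = \left(\left(36 - \frac{3}{4}\right) + 26\right) \left(-150\right) = \left(\frac{141}{4} + 26\right) \left(-150\right) = \frac{245}{4} \left(-150\right) = - \frac{18375}{2}$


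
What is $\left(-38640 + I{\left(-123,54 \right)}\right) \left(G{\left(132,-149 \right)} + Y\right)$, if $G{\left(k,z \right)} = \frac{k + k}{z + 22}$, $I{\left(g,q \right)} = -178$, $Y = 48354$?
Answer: $- \frac{238369459692}{127} \approx -1.8769 \cdot 10^{9}$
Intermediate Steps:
$G{\left(k,z \right)} = \frac{2 k}{22 + z}$
$\left(-38640 + I{\left(-123,54 \right)}\right) \left(G{\left(132,-149 \right)} + Y\right) = \left(-38640 - 178\right) \left(2 \cdot 132 \frac{1}{22 - 149} + 48354\right) = - 38818 \left(2 \cdot 132 \frac{1}{-127} + 48354\right) = - 38818 \left(2 \cdot 132 \left(- \frac{1}{127}\right) + 48354\right) = - 38818 \left(- \frac{264}{127} + 48354\right) = \left(-38818\right) \frac{6140694}{127} = - \frac{238369459692}{127}$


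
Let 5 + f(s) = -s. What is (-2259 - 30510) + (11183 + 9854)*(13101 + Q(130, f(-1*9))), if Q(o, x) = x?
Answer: 275657116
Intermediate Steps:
f(s) = -5 - s
(-2259 - 30510) + (11183 + 9854)*(13101 + Q(130, f(-1*9))) = (-2259 - 30510) + (11183 + 9854)*(13101 + (-5 - (-1)*9)) = -32769 + 21037*(13101 + (-5 - 1*(-9))) = -32769 + 21037*(13101 + (-5 + 9)) = -32769 + 21037*(13101 + 4) = -32769 + 21037*13105 = -32769 + 275689885 = 275657116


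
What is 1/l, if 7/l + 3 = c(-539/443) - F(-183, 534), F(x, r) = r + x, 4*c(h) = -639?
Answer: -2055/28 ≈ -73.393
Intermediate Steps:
c(h) = -639/4 (c(h) = (¼)*(-639) = -639/4)
l = -28/2055 (l = 7/(-3 + (-639/4 - (534 - 183))) = 7/(-3 + (-639/4 - 1*351)) = 7/(-3 + (-639/4 - 351)) = 7/(-3 - 2043/4) = 7/(-2055/4) = 7*(-4/2055) = -28/2055 ≈ -0.013625)
1/l = 1/(-28/2055) = -2055/28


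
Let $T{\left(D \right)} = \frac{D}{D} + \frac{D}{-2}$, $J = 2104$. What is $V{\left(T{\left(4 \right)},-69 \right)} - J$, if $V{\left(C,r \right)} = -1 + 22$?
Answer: $-2083$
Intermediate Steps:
$T{\left(D \right)} = 1 - \frac{D}{2}$ ($T{\left(D \right)} = 1 + D \left(- \frac{1}{2}\right) = 1 - \frac{D}{2}$)
$V{\left(C,r \right)} = 21$
$V{\left(T{\left(4 \right)},-69 \right)} - J = 21 - 2104 = -2083$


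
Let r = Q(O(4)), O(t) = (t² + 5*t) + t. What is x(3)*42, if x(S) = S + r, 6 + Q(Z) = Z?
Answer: 1554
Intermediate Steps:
O(t) = t² + 6*t
Q(Z) = -6 + Z
r = 34 (r = -6 + 4*(6 + 4) = -6 + 4*10 = -6 + 40 = 34)
x(S) = 34 + S (x(S) = S + 34 = 34 + S)
x(3)*42 = (34 + 3)*42 = 37*42 = 1554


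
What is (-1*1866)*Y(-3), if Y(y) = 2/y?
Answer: 1244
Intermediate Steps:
(-1*1866)*Y(-3) = (-1*1866)*(2/(-3)) = -3732*(-1)/3 = -1866*(-⅔) = 1244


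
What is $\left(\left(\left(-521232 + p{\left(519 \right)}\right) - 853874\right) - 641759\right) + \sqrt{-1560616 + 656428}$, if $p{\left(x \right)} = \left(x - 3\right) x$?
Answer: $-1749061 + 2 i \sqrt{226047} \approx -1.7491 \cdot 10^{6} + 950.89 i$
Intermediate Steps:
$p{\left(x \right)} = x \left(-3 + x\right)$ ($p{\left(x \right)} = \left(-3 + x\right) x = x \left(-3 + x\right)$)
$\left(\left(\left(-521232 + p{\left(519 \right)}\right) - 853874\right) - 641759\right) + \sqrt{-1560616 + 656428} = \left(\left(\left(-521232 + 519 \left(-3 + 519\right)\right) - 853874\right) - 641759\right) + \sqrt{-1560616 + 656428} = \left(\left(\left(-521232 + 519 \cdot 516\right) - 853874\right) - 641759\right) + \sqrt{-904188} = \left(\left(\left(-521232 + 267804\right) - 853874\right) - 641759\right) + 2 i \sqrt{226047} = \left(\left(-253428 - 853874\right) - 641759\right) + 2 i \sqrt{226047} = \left(-1107302 - 641759\right) + 2 i \sqrt{226047} = -1749061 + 2 i \sqrt{226047}$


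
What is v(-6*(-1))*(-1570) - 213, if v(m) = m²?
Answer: -56733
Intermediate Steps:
v(-6*(-1))*(-1570) - 213 = (-6*(-1))²*(-1570) - 213 = 6²*(-1570) - 213 = 36*(-1570) - 213 = -56520 - 213 = -56733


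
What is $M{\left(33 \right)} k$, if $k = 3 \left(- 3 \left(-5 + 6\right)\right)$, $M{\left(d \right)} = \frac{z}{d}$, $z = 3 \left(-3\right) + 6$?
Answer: $\frac{9}{11} \approx 0.81818$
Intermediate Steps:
$z = -3$ ($z = -9 + 6 = -3$)
$M{\left(d \right)} = - \frac{3}{d}$
$k = -9$ ($k = 3 \left(\left(-3\right) 1\right) = 3 \left(-3\right) = -9$)
$M{\left(33 \right)} k = - \frac{3}{33} \left(-9\right) = \left(-3\right) \frac{1}{33} \left(-9\right) = \left(- \frac{1}{11}\right) \left(-9\right) = \frac{9}{11}$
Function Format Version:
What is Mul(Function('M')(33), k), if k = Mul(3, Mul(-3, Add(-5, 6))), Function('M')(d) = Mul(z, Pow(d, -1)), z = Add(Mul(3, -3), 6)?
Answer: Rational(9, 11) ≈ 0.81818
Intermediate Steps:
z = -3 (z = Add(-9, 6) = -3)
Function('M')(d) = Mul(-3, Pow(d, -1))
k = -9 (k = Mul(3, Mul(-3, 1)) = Mul(3, -3) = -9)
Mul(Function('M')(33), k) = Mul(Mul(-3, Pow(33, -1)), -9) = Mul(Mul(-3, Rational(1, 33)), -9) = Mul(Rational(-1, 11), -9) = Rational(9, 11)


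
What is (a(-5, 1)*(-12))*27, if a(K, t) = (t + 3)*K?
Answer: 6480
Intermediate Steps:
a(K, t) = K*(3 + t) (a(K, t) = (3 + t)*K = K*(3 + t))
(a(-5, 1)*(-12))*27 = (-5*(3 + 1)*(-12))*27 = (-5*4*(-12))*27 = -20*(-12)*27 = 240*27 = 6480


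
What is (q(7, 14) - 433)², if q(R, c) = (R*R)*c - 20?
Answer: 54289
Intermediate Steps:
q(R, c) = -20 + c*R² (q(R, c) = R²*c - 20 = c*R² - 20 = -20 + c*R²)
(q(7, 14) - 433)² = ((-20 + 14*7²) - 433)² = ((-20 + 14*49) - 433)² = ((-20 + 686) - 433)² = (666 - 433)² = 233² = 54289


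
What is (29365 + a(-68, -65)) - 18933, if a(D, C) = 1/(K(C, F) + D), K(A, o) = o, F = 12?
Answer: 584191/56 ≈ 10432.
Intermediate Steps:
a(D, C) = 1/(12 + D)
(29365 + a(-68, -65)) - 18933 = (29365 + 1/(12 - 68)) - 18933 = (29365 + 1/(-56)) - 18933 = (29365 - 1/56) - 18933 = 1644439/56 - 18933 = 584191/56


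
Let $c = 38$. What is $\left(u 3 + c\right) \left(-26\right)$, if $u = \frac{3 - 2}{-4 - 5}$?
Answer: $- \frac{2938}{3} \approx -979.33$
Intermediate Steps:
$u = - \frac{1}{9}$ ($u = 1 \frac{1}{-9} = 1 \left(- \frac{1}{9}\right) = - \frac{1}{9} \approx -0.11111$)
$\left(u 3 + c\right) \left(-26\right) = \left(\left(- \frac{1}{9}\right) 3 + 38\right) \left(-26\right) = \left(- \frac{1}{3} + 38\right) \left(-26\right) = \frac{113}{3} \left(-26\right) = - \frac{2938}{3}$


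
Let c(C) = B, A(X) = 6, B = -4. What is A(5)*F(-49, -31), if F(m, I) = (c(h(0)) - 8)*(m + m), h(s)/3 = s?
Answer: 7056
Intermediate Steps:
h(s) = 3*s
c(C) = -4
F(m, I) = -24*m (F(m, I) = (-4 - 8)*(m + m) = -24*m)
A(5)*F(-49, -31) = 6*(-24*(-49)) = 6*1176 = 7056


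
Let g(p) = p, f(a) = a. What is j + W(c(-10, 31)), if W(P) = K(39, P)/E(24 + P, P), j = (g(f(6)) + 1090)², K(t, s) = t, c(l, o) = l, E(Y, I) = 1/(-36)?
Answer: 1199812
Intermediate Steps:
E(Y, I) = -1/36
j = 1201216 (j = (6 + 1090)² = 1096² = 1201216)
W(P) = -1404 (W(P) = 39/(-1/36) = 39*(-36) = -1404)
j + W(c(-10, 31)) = 1201216 - 1404 = 1199812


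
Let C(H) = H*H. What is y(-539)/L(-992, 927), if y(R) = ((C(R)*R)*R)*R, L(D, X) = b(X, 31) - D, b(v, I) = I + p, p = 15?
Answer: -45492921326699/1038 ≈ -4.3827e+10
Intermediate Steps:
b(v, I) = 15 + I (b(v, I) = I + 15 = 15 + I)
C(H) = H²
L(D, X) = 46 - D (L(D, X) = (15 + 31) - D = 46 - D)
y(R) = R⁵ (y(R) = ((R²*R)*R)*R = (R³*R)*R = R⁴*R = R⁵)
y(-539)/L(-992, 927) = (-539)⁵/(46 - 1*(-992)) = -45492921326699/(46 + 992) = -45492921326699/1038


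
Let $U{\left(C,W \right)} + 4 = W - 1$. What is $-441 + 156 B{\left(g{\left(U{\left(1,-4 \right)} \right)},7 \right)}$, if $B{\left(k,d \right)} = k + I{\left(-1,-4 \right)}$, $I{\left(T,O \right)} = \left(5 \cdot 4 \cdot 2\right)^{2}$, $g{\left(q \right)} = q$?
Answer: $247755$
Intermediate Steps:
$U{\left(C,W \right)} = -5 + W$ ($U{\left(C,W \right)} = -4 + \left(W - 1\right) = -4 + \left(-1 + W\right) = -5 + W$)
$I{\left(T,O \right)} = 1600$ ($I{\left(T,O \right)} = \left(20 \cdot 2\right)^{2} = 40^{2} = 1600$)
$B{\left(k,d \right)} = 1600 + k$ ($B{\left(k,d \right)} = k + 1600 = 1600 + k$)
$-441 + 156 B{\left(g{\left(U{\left(1,-4 \right)} \right)},7 \right)} = -441 + 156 \left(1600 - 9\right) = -441 + 156 \cdot 1591 = -441 + 248196 = 247755$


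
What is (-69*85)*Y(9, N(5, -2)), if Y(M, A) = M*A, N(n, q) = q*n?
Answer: 527850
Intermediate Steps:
N(n, q) = n*q
Y(M, A) = A*M
(-69*85)*Y(9, N(5, -2)) = (-69*85)*((5*(-2))*9) = -(-58650)*9 = -5865*(-90) = 527850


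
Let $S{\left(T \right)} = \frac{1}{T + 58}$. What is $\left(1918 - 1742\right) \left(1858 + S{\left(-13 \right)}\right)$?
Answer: $\frac{14715536}{45} \approx 3.2701 \cdot 10^{5}$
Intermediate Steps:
$S{\left(T \right)} = \frac{1}{58 + T}$
$\left(1918 - 1742\right) \left(1858 + S{\left(-13 \right)}\right) = \left(1918 - 1742\right) \left(1858 + \frac{1}{58 - 13}\right) = 176 \left(1858 + \frac{1}{45}\right) = 176 \cdot \frac{83611}{45} = \frac{14715536}{45}$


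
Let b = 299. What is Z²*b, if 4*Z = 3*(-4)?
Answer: 2691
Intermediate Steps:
Z = -3 (Z = (3*(-4))/4 = (¼)*(-12) = -3)
Z²*b = (-3)²*299 = 9*299 = 2691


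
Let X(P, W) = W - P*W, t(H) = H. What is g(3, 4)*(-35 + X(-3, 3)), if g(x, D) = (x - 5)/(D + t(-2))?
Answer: 23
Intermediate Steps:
X(P, W) = W - P*W
g(x, D) = (-5 + x)/(-2 + D) (g(x, D) = (x - 5)/(D - 2) = (-5 + x)/(-2 + D))
g(3, 4)*(-35 + X(-3, 3)) = ((-5 + 3)/(-2 + 4))*(-35 + 3*(1 - 1*(-3))) = (-2/2)*(-35 + 3*(1 + 3)) = ((½)*(-2))*(-35 + 3*4) = -(-35 + 12) = -1*(-23) = 23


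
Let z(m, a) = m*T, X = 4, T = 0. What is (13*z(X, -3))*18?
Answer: 0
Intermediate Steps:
z(m, a) = 0 (z(m, a) = m*0 = 0)
(13*z(X, -3))*18 = (13*0)*18 = 0*18 = 0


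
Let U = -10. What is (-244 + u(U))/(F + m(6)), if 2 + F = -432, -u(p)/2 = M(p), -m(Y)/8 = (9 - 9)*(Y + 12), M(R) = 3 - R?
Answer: 135/217 ≈ 0.62212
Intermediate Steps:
m(Y) = 0 (m(Y) = -8*(9 - 9)*(Y + 12) = -0*(12 + Y) = -8*0 = 0)
u(p) = -6 + 2*p (u(p) = -2*(3 - p) = -6 + 2*p)
F = -434 (F = -2 - 432 = -434)
(-244 + u(U))/(F + m(6)) = (-244 + (-6 + 2*(-10)))/(-434 + 0) = (-244 + (-6 - 20))/(-434) = (-244 - 26)*(-1/434) = -270*(-1/434) = 135/217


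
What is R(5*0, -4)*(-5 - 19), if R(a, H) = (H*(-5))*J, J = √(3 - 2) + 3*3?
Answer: -4800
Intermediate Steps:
J = 10 (J = √1 + 9 = 1 + 9 = 10)
R(a, H) = -50*H (R(a, H) = (H*(-5))*10 = -5*H*10 = -50*H)
R(5*0, -4)*(-5 - 19) = (-50*(-4))*(-5 - 19) = 200*(-24) = -4800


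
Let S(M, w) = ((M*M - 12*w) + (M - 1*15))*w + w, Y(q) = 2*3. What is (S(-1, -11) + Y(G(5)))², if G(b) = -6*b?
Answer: 1669264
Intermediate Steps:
Y(q) = 6
S(M, w) = w + w*(-15 + M + M² - 12*w) (S(M, w) = ((M² - 12*w) + (M - 15))*w + w = ((M² - 12*w) + (-15 + M))*w + w = (-15 + M + M² - 12*w)*w + w = w*(-15 + M + M² - 12*w) + w = w + w*(-15 + M + M² - 12*w))
(S(-1, -11) + Y(G(5)))² = (-11*(-14 - 1 + (-1)² - 12*(-11)) + 6)² = (-11*(-14 - 1 + 1 + 132) + 6)² = (-11*118 + 6)² = (-1298 + 6)² = (-1292)² = 1669264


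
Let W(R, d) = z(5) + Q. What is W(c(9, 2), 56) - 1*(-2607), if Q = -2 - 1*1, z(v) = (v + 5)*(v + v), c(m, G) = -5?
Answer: 2704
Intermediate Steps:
z(v) = 2*v*(5 + v) (z(v) = (5 + v)*(2*v) = 2*v*(5 + v))
Q = -3 (Q = -2 - 1 = -3)
W(R, d) = 97 (W(R, d) = 2*5*(5 + 5) - 3 = 2*5*10 - 3 = 100 - 3 = 97)
W(c(9, 2), 56) - 1*(-2607) = 97 - 1*(-2607) = 97 + 2607 = 2704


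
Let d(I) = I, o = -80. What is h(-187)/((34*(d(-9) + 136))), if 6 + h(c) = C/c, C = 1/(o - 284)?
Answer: -408407/293917624 ≈ -0.0013895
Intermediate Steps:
C = -1/364 (C = 1/(-80 - 284) = 1/(-364) = -1/364 ≈ -0.0027473)
h(c) = -6 - 1/(364*c)
h(-187)/((34*(d(-9) + 136))) = (-6 - 1/364/(-187))/((34*(-9 + 136))) = (-6 - 1/364*(-1/187))/((34*127)) = (-6 + 1/68068)/4318 = -408407/68068*1/4318 = -408407/293917624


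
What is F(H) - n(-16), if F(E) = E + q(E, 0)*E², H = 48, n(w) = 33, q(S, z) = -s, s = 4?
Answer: -9201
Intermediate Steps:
q(S, z) = -4 (q(S, z) = -1*4 = -4)
F(E) = E - 4*E²
F(H) - n(-16) = 48*(1 - 4*48) - 1*33 = 48*(1 - 192) - 33 = 48*(-191) - 33 = -9168 - 33 = -9201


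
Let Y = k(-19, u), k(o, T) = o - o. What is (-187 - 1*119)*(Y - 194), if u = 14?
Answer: 59364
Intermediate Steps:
k(o, T) = 0
Y = 0
(-187 - 1*119)*(Y - 194) = (-187 - 1*119)*(0 - 194) = (-187 - 119)*(-194) = -306*(-194) = 59364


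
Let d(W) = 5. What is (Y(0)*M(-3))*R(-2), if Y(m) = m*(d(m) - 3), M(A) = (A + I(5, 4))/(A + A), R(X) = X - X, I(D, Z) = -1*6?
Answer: 0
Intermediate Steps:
I(D, Z) = -6
R(X) = 0
M(A) = (-6 + A)/(2*A) (M(A) = (A - 6)/(A + A) = (-6 + A)/((2*A)) = (-6 + A)*(1/(2*A)) = (-6 + A)/(2*A))
Y(m) = 2*m (Y(m) = m*(5 - 3) = m*2 = 2*m)
(Y(0)*M(-3))*R(-2) = ((2*0)*((1/2)*(-6 - 3)/(-3)))*0 = (0*((1/2)*(-1/3)*(-9)))*0 = (0*(3/2))*0 = 0*0 = 0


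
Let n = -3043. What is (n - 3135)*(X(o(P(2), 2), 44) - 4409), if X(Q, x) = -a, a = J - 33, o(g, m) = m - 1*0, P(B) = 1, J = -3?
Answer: 27016394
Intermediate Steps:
o(g, m) = m (o(g, m) = m + 0 = m)
a = -36 (a = -3 - 33 = -36)
X(Q, x) = 36 (X(Q, x) = -1*(-36) = 36)
(n - 3135)*(X(o(P(2), 2), 44) - 4409) = (-3043 - 3135)*(36 - 4409) = -6178*(-4373) = 27016394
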